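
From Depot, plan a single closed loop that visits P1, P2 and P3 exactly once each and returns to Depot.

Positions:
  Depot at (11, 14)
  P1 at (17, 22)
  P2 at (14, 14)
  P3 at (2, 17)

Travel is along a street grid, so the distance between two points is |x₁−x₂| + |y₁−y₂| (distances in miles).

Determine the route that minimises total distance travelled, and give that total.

Shortest round trip = 46 miles.

With 3 stops there are 3!/2 = 3 distinct round trips (a route and its reverse cost the same).
Depot→P1→P2→P3→Depot: 14+11+15+12 = 52
Depot→P1→P3→P2→Depot: 14+20+15+3 = 52
Depot→P2→P1→P3→Depot: 3+11+20+12 = 46
The minimum is 46.
One optimal route: Depot → P2 → P1 → P3 → Depot (or its reverse).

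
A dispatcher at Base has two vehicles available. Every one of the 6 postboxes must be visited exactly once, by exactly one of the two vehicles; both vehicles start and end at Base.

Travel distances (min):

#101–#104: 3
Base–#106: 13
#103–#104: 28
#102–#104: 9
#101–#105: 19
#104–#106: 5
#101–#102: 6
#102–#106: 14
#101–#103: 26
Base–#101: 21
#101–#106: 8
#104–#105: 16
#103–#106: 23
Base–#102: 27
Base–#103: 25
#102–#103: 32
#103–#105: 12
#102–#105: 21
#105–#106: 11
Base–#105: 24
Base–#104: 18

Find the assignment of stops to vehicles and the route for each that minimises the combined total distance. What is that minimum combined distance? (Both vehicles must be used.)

Minimum combined distance: 111 min.

Check every non-empty split of the stops between the two vehicles; for each half take its own optimal tour:
  {#101} + {#102, #103, #104, #105, #106}: 42 + 85 = 127
  {#102} + {#101, #103, #104, #105, #106}: 54 + 77 = 131
  {#101, #102} + {#103, #104, #105, #106}: 54 + 71 = 125
  {#103} + {#101, #102, #104, #105, #106}: 50 + 72 = 122
  {#101, #103} + {#102, #104, #105, #106}: 72 + 72 = 144
  {#102, #103} + {#101, #104, #105, #106}: 84 + 64 = 148
  … (31 splits in total)
  {#101, #102, #103, #104, #105} + {#106}: 85 + 26 = 111  ← best
Best: vehicle 1 Base → #103 → #105 → #102 → #101 → #104 → Base = 85; vehicle 2 Base → #106 → Base = 26; combined 111.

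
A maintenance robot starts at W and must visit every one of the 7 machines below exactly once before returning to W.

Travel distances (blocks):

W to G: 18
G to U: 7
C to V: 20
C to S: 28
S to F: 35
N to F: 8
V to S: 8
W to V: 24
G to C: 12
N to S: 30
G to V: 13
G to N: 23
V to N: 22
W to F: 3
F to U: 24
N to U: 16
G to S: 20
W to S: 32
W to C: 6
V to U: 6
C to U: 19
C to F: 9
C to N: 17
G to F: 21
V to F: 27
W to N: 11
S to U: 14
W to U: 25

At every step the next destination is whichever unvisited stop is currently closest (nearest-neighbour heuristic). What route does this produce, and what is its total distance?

At W the remaining stops are F 3, C 6, N 11, G 18, V 24, U 25, S 32; go to F.
At F the remaining stops are N 8, C 9, G 21, U 24, V 27, S 35; go to N.
At N the remaining stops are U 16, C 17, V 22, G 23, S 30; go to U.
At U the remaining stops are V 6, G 7, S 14, C 19; go to V.
At V the remaining stops are S 8, G 13, C 20; go to S.
At S the remaining stops are G 20, C 28; go to G.
At G the remaining stops are C 12; go to C.
Return C→W: 6.
Total = 3 + 8 + 16 + 6 + 8 + 20 + 12 + 6 = 79.

Total distance 79 blocks via the nearest-neighbour route W → F → N → U → V → S → G → C → W.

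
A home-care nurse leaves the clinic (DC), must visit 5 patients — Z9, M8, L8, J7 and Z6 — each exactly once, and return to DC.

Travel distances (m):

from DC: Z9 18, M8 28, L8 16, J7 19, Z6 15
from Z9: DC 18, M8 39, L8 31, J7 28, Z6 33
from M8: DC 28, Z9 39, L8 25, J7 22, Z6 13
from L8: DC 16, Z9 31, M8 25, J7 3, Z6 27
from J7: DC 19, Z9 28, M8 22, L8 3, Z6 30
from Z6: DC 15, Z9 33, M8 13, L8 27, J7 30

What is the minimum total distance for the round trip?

With 5 stops there are 5!/2 = 60 distinct round trips (a route and its reverse cost the same).
DC - Z9 - M8 - L8 - J7 - Z6 - DC: 18+39+25+3+30+15 = 130
DC - Z9 - M8 - L8 - Z6 - J7 - DC: 18+39+25+27+30+19 = 158
DC - Z9 - M8 - J7 - L8 - Z6 - DC: 18+39+22+3+27+15 = 124
DC - Z9 - M8 - J7 - Z6 - L8 - DC: 18+39+22+30+27+16 = 152
DC - Z9 - M8 - Z6 - L8 - J7 - DC: 18+39+13+27+3+19 = 119
DC - Z9 - M8 - Z6 - J7 - L8 - DC: 18+39+13+30+3+16 = 119
DC - Z9 - L8 - M8 - J7 - Z6 - DC: 18+31+25+22+30+15 = 141
DC - Z9 - L8 - M8 - Z6 - J7 - DC: 18+31+25+13+30+19 = 136
DC - Z9 - L8 - J7 - M8 - Z6 - DC: 18+31+3+22+13+15 = 102
DC - Z9 - L8 - J7 - Z6 - M8 - DC: 18+31+3+30+13+28 = 123
DC - Z9 - L8 - Z6 - M8 - J7 - DC: 18+31+27+13+22+19 = 130
DC - Z9 - L8 - Z6 - J7 - M8 - DC: 18+31+27+30+22+28 = 156
DC - Z9 - J7 - M8 - L8 - Z6 - DC: 18+28+22+25+27+15 = 135
DC - Z9 - J7 - M8 - Z6 - L8 - DC: 18+28+22+13+27+16 = 124
… (46 more)
The minimum is 102.
One optimal route: DC → Z9 → L8 → J7 → M8 → Z6 → DC (or its reverse).

Shortest round trip = 102 m.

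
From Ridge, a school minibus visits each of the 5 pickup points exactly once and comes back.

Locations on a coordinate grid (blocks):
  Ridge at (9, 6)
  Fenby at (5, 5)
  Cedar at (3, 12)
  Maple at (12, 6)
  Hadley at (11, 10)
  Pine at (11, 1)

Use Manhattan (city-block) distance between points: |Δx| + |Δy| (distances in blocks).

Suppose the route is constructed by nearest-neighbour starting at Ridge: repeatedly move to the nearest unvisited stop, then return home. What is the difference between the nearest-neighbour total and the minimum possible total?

From Ridge: Maple=3, Fenby=5, Hadley=6, Pine=7, Cedar=12 → choose Maple (3).
From Maple: Hadley=5, Pine=6, Fenby=8, Cedar=15 → choose Hadley (5).
From Hadley: Pine=9, Cedar=10, Fenby=11 → choose Pine (9).
From Pine: Fenby=10, Cedar=19 → choose Fenby (10).
From Fenby: Cedar=9 → choose Cedar (9).
NN route Ridge → Maple → Hadley → Pine → Fenby → Cedar → Ridge costs 48.
Optimal: Ridge → Fenby → Cedar → Hadley → Maple → Pine → Ridge costs 42 (by enumerating all 60 distinct tours).
Excess = 48 − 42 = 6.

The nearest-neighbour route is 6 blocks longer than optimal.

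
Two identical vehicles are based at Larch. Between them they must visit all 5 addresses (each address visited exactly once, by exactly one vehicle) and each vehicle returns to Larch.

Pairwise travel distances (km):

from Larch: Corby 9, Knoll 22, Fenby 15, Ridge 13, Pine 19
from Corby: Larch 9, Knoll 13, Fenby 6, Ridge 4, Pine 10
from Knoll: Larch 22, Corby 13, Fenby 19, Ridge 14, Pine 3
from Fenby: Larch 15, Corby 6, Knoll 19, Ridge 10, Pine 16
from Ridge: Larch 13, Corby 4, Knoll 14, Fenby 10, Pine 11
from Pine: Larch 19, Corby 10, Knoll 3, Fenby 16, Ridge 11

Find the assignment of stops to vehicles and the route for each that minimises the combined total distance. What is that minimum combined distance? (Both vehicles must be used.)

Check every non-empty split of the stops between the two vehicles; for each half take its own optimal tour:
  {Corby} + {Knoll, Fenby, Ridge, Pine}: 18 + 61 = 79
  {Knoll} + {Corby, Fenby, Ridge, Pine}: 44 + 55 = 99
  {Corby, Knoll} + {Fenby, Ridge, Pine}: 44 + 55 = 99
  {Fenby} + {Corby, Knoll, Ridge, Pine}: 30 + 49 = 79
  {Corby, Fenby} + {Knoll, Ridge, Pine}: 30 + 49 = 79
  {Knoll, Fenby} + {Corby, Ridge, Pine}: 56 + 43 = 99
  … (15 splits in total)
Best: vehicle 1 Larch → Corby → Larch = 18; vehicle 2 Larch → Knoll → Pine → Ridge → Fenby → Larch = 61; combined 79.

Minimum combined distance: 79 km.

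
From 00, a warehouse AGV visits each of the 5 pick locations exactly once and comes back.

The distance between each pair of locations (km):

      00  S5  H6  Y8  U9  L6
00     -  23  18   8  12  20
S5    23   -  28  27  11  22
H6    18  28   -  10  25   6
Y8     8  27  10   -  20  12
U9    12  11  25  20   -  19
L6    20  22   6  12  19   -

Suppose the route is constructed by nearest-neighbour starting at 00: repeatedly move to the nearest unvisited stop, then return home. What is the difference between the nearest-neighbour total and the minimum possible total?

The nearest-neighbour route is 8 km longer than optimal.

00: Y8=8, U9=12, H6=18, L6=20, S5=23 ⇒ Y8
Y8: H6=10, L6=12, U9=20, S5=27 ⇒ H6
H6: L6=6, U9=25, S5=28 ⇒ L6
L6: U9=19, S5=22 ⇒ U9
U9: S5=11 ⇒ S5
NN route 00 → Y8 → H6 → L6 → U9 → S5 → 00 costs 77.
Optimal: 00 → Y8 → H6 → L6 → S5 → U9 → 00 costs 69 (by enumerating all 60 distinct tours).
Excess = 77 − 69 = 8.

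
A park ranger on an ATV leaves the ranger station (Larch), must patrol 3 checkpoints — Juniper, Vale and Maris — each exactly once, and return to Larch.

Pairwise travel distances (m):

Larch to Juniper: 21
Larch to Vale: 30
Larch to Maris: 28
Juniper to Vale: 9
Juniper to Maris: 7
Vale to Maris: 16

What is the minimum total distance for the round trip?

74 m — the shortest possible round trip.

Larch→Juniper→Vale→Maris→Larch: 21+9+16+28 = 74
Larch→Juniper→Maris→Vale→Larch: 21+7+16+30 = 74
Larch→Vale→Juniper→Maris→Larch: 30+9+7+28 = 74
The minimum is 74.
One optimal route: Larch → Juniper → Vale → Maris → Larch (or its reverse).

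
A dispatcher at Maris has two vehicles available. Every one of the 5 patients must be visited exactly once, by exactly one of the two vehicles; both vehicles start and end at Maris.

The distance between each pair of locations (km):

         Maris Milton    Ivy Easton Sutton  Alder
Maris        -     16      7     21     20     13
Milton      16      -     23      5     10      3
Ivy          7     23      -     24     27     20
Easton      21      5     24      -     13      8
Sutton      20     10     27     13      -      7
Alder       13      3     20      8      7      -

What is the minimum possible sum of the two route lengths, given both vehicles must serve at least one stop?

Minimum combined distance: 68 km.

Check every non-empty split of the stops between the two vehicles; for each half take its own optimal tour:
  {Milton} + {Ivy, Easton, Sutton, Alder}: 32 + 64 = 96
  {Ivy} + {Milton, Easton, Sutton, Alder}: 14 + 54 = 68
  {Milton, Ivy} + {Easton, Sutton, Alder}: 46 + 54 = 100
  {Easton} + {Milton, Ivy, Sutton, Alder}: 42 + 60 = 102
  {Milton, Easton} + {Ivy, Sutton, Alder}: 42 + 54 = 96
  {Ivy, Easton} + {Milton, Sutton, Alder}: 52 + 46 = 98
  … (15 splits in total)
Best: vehicle 1 Maris → Ivy → Maris = 14; vehicle 2 Maris → Milton → Easton → Sutton → Alder → Maris = 54; combined 68.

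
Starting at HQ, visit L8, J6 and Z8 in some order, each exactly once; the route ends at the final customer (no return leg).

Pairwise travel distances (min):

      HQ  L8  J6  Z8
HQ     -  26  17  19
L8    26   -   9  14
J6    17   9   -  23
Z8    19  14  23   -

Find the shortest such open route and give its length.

There are 3! = 6 possible orderings.
HQ→L8→J6→Z8: 26+9+23 = 58
HQ→L8→Z8→J6: 26+14+23 = 63
HQ→J6→L8→Z8: 17+9+14 = 40
HQ→J6→Z8→L8: 17+23+14 = 54
HQ→Z8→L8→J6: 19+14+9 = 42
HQ→Z8→J6→L8: 19+23+9 = 51
The minimum is 40.
One shortest path: HQ → J6 → L8 → Z8.

Shortest open route: 40 min.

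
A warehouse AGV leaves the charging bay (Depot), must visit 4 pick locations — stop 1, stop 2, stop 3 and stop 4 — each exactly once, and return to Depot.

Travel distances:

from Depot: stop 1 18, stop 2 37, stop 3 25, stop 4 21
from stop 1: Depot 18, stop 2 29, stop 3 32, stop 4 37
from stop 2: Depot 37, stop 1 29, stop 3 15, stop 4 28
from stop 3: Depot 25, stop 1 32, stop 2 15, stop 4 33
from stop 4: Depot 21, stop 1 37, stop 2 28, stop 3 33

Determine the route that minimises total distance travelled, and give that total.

Minimum total distance: 114.

With 4 stops there are 4!/2 = 12 distinct round trips (a route and its reverse cost the same).
Depot-stop 1-stop 2-stop 3-stop 4-Depot: 18+29+15+33+21 = 116
Depot-stop 1-stop 2-stop 4-stop 3-Depot: 18+29+28+33+25 = 133
Depot-stop 1-stop 3-stop 2-stop 4-Depot: 18+32+15+28+21 = 114
Depot-stop 1-stop 3-stop 4-stop 2-Depot: 18+32+33+28+37 = 148
Depot-stop 1-stop 4-stop 2-stop 3-Depot: 18+37+28+15+25 = 123
Depot-stop 1-stop 4-stop 3-stop 2-Depot: 18+37+33+15+37 = 140
Depot-stop 2-stop 1-stop 3-stop 4-Depot: 37+29+32+33+21 = 152
Depot-stop 2-stop 1-stop 4-stop 3-Depot: 37+29+37+33+25 = 161
Depot-stop 2-stop 3-stop 1-stop 4-Depot: 37+15+32+37+21 = 142
Depot-stop 2-stop 4-stop 1-stop 3-Depot: 37+28+37+32+25 = 159
Depot-stop 3-stop 1-stop 2-stop 4-Depot: 25+32+29+28+21 = 135
Depot-stop 3-stop 2-stop 1-stop 4-Depot: 25+15+29+37+21 = 127
The minimum is 114.
One optimal route: Depot → stop 1 → stop 3 → stop 2 → stop 4 → Depot (or its reverse).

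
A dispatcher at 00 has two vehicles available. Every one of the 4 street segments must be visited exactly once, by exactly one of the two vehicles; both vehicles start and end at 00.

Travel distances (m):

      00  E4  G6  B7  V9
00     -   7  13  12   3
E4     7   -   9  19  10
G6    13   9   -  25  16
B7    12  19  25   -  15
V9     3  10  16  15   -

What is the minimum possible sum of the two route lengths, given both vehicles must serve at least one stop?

Check every non-empty split of the stops between the two vehicles; for each half take its own optimal tour:
  {E4} + {G6, B7, V9}: 14 + 56 = 70
  {G6} + {E4, B7, V9}: 26 + 44 = 70
  {E4, G6} + {B7, V9}: 29 + 30 = 59
  {B7} + {E4, G6, V9}: 24 + 35 = 59
  {E4, B7} + {G6, V9}: 38 + 32 = 70
  {G6, B7} + {E4, V9}: 50 + 20 = 70
  … (7 splits in total)
Best: vehicle 1 00 → E4 → G6 → 00 = 29; vehicle 2 00 → B7 → V9 → 00 = 30; combined 59.

59 m — the smallest possible combined total.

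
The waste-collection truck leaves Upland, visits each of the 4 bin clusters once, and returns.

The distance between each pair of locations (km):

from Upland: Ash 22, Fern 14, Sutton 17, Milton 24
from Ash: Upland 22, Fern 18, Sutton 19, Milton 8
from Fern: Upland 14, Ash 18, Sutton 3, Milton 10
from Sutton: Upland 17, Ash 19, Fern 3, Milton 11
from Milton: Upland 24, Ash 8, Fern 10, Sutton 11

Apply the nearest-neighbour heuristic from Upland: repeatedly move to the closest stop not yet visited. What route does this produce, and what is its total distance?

Total distance 58 km via the nearest-neighbour route Upland → Fern → Sutton → Milton → Ash → Upland.

From Upland: distances to unvisited — Fern=14, Sutton=17, Ash=22, Milton=24. Nearest is Fern (14).
From Fern: distances to unvisited — Sutton=3, Milton=10, Ash=18. Nearest is Sutton (3).
From Sutton: distances to unvisited — Milton=11, Ash=19. Nearest is Milton (11).
From Milton: distances to unvisited — Ash=8. Nearest is Ash (8).
Return Ash→Upland: 22.
Total = 14 + 3 + 11 + 8 + 22 = 58.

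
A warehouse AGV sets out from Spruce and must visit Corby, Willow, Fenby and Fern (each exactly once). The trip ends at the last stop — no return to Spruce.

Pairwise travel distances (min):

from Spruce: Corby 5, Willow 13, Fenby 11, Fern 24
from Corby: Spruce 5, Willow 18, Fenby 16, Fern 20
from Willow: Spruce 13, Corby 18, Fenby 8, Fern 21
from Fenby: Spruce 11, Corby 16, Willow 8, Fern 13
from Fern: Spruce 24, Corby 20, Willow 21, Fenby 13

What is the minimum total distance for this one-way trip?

Shortest open route: 44 min.

There are 4! = 24 possible orderings.
Spruce - Corby - Willow - Fenby - Fern: 5+18+8+13 = 44
Spruce - Corby - Willow - Fern - Fenby: 5+18+21+13 = 57
Spruce - Corby - Fenby - Willow - Fern: 5+16+8+21 = 50
Spruce - Corby - Fenby - Fern - Willow: 5+16+13+21 = 55
Spruce - Corby - Fern - Willow - Fenby: 5+20+21+8 = 54
Spruce - Corby - Fern - Fenby - Willow: 5+20+13+8 = 46
Spruce - Willow - Corby - Fenby - Fern: 13+18+16+13 = 60
Spruce - Willow - Corby - Fern - Fenby: 13+18+20+13 = 64
Spruce - Willow - Fenby - Corby - Fern: 13+8+16+20 = 57
Spruce - Willow - Fenby - Fern - Corby: 13+8+13+20 = 54
Spruce - Willow - Fern - Corby - Fenby: 13+21+20+16 = 70
Spruce - Willow - Fern - Fenby - Corby: 13+21+13+16 = 63
Spruce - Fenby - Corby - Willow - Fern: 11+16+18+21 = 66
Spruce - Fenby - Corby - Fern - Willow: 11+16+20+21 = 68
… (10 more)
The minimum is 44.
One shortest path: Spruce → Corby → Willow → Fenby → Fern.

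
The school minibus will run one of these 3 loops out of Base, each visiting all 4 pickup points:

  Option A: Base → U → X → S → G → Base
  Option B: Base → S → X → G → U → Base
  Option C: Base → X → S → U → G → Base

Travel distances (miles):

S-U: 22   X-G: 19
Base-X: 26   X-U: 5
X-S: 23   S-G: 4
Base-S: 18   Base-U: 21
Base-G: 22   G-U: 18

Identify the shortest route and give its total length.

Option A: 21 + 5 + 23 + 4 + 22 = 75
Option B: 18 + 23 + 19 + 18 + 21 = 99
Option C: 26 + 23 + 22 + 18 + 22 = 111

75 miles — Option A is the shortest.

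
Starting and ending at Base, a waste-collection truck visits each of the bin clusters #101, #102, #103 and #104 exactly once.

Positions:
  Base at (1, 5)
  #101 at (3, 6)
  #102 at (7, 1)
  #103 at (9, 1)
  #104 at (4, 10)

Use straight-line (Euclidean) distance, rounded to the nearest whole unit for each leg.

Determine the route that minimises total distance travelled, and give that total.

25 — the shortest possible round trip.

With 4 stops there are 4!/2 = 12 distinct round trips (a route and its reverse cost the same).
Base→#101→#102→#103→#104→Base: 2+6+2+10+6 = 26
Base→#101→#102→#104→#103→Base: 2+6+9+10+9 = 36
Base→#101→#103→#102→#104→Base: 2+8+2+9+6 = 27
Base→#101→#103→#104→#102→Base: 2+8+10+9+7 = 36
Base→#101→#104→#102→#103→Base: 2+4+9+2+9 = 26
Base→#101→#104→#103→#102→Base: 2+4+10+2+7 = 25
Base→#102→#101→#103→#104→Base: 7+6+8+10+6 = 37
Base→#102→#101→#104→#103→Base: 7+6+4+10+9 = 36
Base→#102→#103→#101→#104→Base: 7+2+8+4+6 = 27
Base→#102→#104→#101→#103→Base: 7+9+4+8+9 = 37
Base→#103→#101→#102→#104→Base: 9+8+6+9+6 = 38
Base→#103→#102→#101→#104→Base: 9+2+6+4+6 = 27
The minimum is 25.
One optimal route: Base → #101 → #104 → #103 → #102 → Base (or its reverse).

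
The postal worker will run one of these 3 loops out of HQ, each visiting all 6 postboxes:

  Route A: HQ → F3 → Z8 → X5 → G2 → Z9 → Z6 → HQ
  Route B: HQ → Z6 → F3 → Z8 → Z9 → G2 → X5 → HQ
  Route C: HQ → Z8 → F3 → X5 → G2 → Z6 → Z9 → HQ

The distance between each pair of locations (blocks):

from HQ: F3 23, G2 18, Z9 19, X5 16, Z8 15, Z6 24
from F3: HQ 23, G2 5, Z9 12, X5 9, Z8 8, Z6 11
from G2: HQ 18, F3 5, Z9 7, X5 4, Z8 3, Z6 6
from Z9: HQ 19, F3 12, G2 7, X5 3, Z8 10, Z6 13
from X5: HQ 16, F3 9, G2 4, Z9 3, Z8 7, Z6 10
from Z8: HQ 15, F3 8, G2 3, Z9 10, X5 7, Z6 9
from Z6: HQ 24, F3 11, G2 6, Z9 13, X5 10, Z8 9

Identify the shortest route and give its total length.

Route A: 23 + 8 + 7 + 4 + 7 + 13 + 24 = 86
Route B: 24 + 11 + 8 + 10 + 7 + 4 + 16 = 80
Route C: 15 + 8 + 9 + 4 + 6 + 13 + 19 = 74

74 blocks — Route C is the shortest.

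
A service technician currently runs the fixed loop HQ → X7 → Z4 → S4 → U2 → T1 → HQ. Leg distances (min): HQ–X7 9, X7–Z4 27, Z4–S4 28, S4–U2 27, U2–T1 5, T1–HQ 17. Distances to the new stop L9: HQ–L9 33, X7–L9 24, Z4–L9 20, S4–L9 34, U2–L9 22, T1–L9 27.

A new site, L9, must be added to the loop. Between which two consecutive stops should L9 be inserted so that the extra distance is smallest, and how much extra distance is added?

Insertion cost between consecutive stops i–j is d(i,L9) + d(L9,j) − d(i,j):
  between HQ and X7: 33 + 24 − 9 = 48
  between X7 and Z4: 24 + 20 − 27 = 17
  between Z4 and S4: 20 + 34 − 28 = 26
  between S4 and U2: 34 + 22 − 27 = 29
  between U2 and T1: 22 + 27 − 5 = 44
  between T1 and HQ: 27 + 33 − 17 = 43
Cheapest insertion is between X7 and Z4, adding 17.
New total = 113 + 17 = 130.

Minimum extra distance: 17 min, inserting L9 between X7 and Z4.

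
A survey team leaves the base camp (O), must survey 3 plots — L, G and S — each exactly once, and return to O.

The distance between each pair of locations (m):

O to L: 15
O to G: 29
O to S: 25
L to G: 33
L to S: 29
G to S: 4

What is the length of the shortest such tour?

With 3 stops there are 3!/2 = 3 distinct round trips (a route and its reverse cost the same).
O → L → G → S → O: 15+33+4+25 = 77
O → L → S → G → O: 15+29+4+29 = 77
O → G → L → S → O: 29+33+29+25 = 116
The minimum is 77.
One optimal route: O → L → G → S → O (or its reverse).

77 m — the shortest possible round trip.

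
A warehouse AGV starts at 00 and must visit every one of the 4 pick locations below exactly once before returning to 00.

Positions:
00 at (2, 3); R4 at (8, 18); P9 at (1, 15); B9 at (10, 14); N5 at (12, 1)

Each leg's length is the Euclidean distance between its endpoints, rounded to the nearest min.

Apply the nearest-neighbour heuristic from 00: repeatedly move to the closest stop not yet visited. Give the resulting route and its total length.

At 00 the remaining stops are N5 10, P9 12, B9 14, R4 16; go to N5.
At N5 the remaining stops are B9 13, R4 17, P9 18; go to B9.
At B9 the remaining stops are R4 4, P9 9; go to R4.
At R4 the remaining stops are P9 8; go to P9.
Return P9→00: 12.
Total = 10 + 13 + 4 + 8 + 12 = 47.

Nearest-neighbour total = 47 min; route 00 → N5 → B9 → R4 → P9 → 00.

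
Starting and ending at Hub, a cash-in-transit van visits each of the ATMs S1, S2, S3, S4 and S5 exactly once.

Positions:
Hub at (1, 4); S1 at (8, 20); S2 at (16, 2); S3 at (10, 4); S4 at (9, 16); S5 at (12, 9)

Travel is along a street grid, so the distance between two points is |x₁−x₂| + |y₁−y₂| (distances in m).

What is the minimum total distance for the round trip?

There are 60 distinct closed tours to check (reversals are equivalent).
Hub → S1 → S2 → S3 → S4 → S5 → Hub: 23+26+8+13+10+16 = 96
Hub → S1 → S2 → S3 → S5 → S4 → Hub: 23+26+8+7+10+20 = 94
Hub → S1 → S2 → S4 → S3 → S5 → Hub: 23+26+21+13+7+16 = 106
Hub → S1 → S2 → S4 → S5 → S3 → Hub: 23+26+21+10+7+9 = 96
Hub → S1 → S2 → S5 → S3 → S4 → Hub: 23+26+11+7+13+20 = 100
Hub → S1 → S2 → S5 → S4 → S3 → Hub: 23+26+11+10+13+9 = 92
Hub → S1 → S3 → S2 → S4 → S5 → Hub: 23+18+8+21+10+16 = 96
Hub → S1 → S3 → S2 → S5 → S4 → Hub: 23+18+8+11+10+20 = 90
Hub → S1 → S3 → S4 → S2 → S5 → Hub: 23+18+13+21+11+16 = 102
Hub → S1 → S3 → S4 → S5 → S2 → Hub: 23+18+13+10+11+17 = 92
Hub → S1 → S3 → S5 → S2 → S4 → Hub: 23+18+7+11+21+20 = 100
Hub → S1 → S3 → S5 → S4 → S2 → Hub: 23+18+7+10+21+17 = 96
Hub → S1 → S4 → S2 → S3 → S5 → Hub: 23+5+21+8+7+16 = 80
Hub → S1 → S4 → S2 → S5 → S3 → Hub: 23+5+21+11+7+9 = 76
… (46 more)
Hub → S1 → S4 → S5 → S2 → S3 → Hub: 23+5+10+11+8+9 = 66  ← best
The minimum is 66.
One optimal route: Hub → S1 → S4 → S5 → S2 → S3 → Hub (or its reverse).

Minimum total distance: 66 m.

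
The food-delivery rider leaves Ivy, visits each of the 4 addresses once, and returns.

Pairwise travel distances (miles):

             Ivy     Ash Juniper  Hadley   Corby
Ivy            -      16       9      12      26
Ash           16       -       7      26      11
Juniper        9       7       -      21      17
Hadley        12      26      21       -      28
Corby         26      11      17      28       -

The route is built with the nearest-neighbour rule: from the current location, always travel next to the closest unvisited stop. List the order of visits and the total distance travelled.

Total distance 67 miles via the nearest-neighbour route Ivy → Juniper → Ash → Corby → Hadley → Ivy.

From Ivy: distances to unvisited — Juniper=9, Hadley=12, Ash=16, Corby=26. Nearest is Juniper (9).
From Juniper: distances to unvisited — Ash=7, Corby=17, Hadley=21. Nearest is Ash (7).
From Ash: distances to unvisited — Corby=11, Hadley=26. Nearest is Corby (11).
From Corby: distances to unvisited — Hadley=28. Nearest is Hadley (28).
Return Hadley→Ivy: 12.
Total = 9 + 7 + 11 + 28 + 12 = 67.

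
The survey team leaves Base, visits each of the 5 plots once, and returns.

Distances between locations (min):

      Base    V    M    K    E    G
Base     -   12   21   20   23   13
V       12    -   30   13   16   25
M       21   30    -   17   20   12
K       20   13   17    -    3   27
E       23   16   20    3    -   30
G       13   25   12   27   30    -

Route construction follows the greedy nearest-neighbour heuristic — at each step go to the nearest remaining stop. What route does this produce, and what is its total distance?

Nearest-neighbour total = 73 min; route Base → V → K → E → M → G → Base.

From Base: distances to unvisited — V=12, G=13, K=20, M=21, E=23. Nearest is V (12).
From V: distances to unvisited — K=13, E=16, G=25, M=30. Nearest is K (13).
From K: distances to unvisited — E=3, M=17, G=27. Nearest is E (3).
From E: distances to unvisited — M=20, G=30. Nearest is M (20).
From M: distances to unvisited — G=12. Nearest is G (12).
Return G→Base: 13.
Total = 12 + 13 + 3 + 20 + 12 + 13 = 73.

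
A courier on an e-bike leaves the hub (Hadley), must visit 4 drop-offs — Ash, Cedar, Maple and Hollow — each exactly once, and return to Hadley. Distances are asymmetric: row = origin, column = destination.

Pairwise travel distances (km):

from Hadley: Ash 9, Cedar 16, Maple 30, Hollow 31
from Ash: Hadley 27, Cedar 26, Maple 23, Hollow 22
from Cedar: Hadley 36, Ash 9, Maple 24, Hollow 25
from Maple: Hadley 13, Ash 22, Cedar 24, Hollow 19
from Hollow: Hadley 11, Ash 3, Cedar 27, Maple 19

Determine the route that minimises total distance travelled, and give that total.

78 km — the shortest possible round trip.

Hadley-Ash-Cedar-Maple-Hollow-Hadley: 9+26+24+19+11 = 89
Hadley-Ash-Cedar-Hollow-Maple-Hadley: 9+26+25+19+13 = 92
Hadley-Ash-Maple-Cedar-Hollow-Hadley: 9+23+24+25+11 = 92
Hadley-Ash-Maple-Hollow-Cedar-Hadley: 9+23+19+27+36 = 114
Hadley-Ash-Hollow-Cedar-Maple-Hadley: 9+22+27+24+13 = 95
Hadley-Ash-Hollow-Maple-Cedar-Hadley: 9+22+19+24+36 = 110
Hadley-Cedar-Ash-Maple-Hollow-Hadley: 16+9+23+19+11 = 78
Hadley-Cedar-Ash-Hollow-Maple-Hadley: 16+9+22+19+13 = 79
Hadley-Cedar-Maple-Ash-Hollow-Hadley: 16+24+22+22+11 = 95
Hadley-Cedar-Maple-Hollow-Ash-Hadley: 16+24+19+3+27 = 89
Hadley-Cedar-Hollow-Ash-Maple-Hadley: 16+25+3+23+13 = 80
Hadley-Cedar-Hollow-Maple-Ash-Hadley: 16+25+19+22+27 = 109
Hadley-Maple-Ash-Cedar-Hollow-Hadley: 30+22+26+25+11 = 114
Hadley-Maple-Ash-Hollow-Cedar-Hadley: 30+22+22+27+36 = 137
… (10 more)
The minimum is 78.
One optimal route: Hadley → Cedar → Ash → Maple → Hollow → Hadley.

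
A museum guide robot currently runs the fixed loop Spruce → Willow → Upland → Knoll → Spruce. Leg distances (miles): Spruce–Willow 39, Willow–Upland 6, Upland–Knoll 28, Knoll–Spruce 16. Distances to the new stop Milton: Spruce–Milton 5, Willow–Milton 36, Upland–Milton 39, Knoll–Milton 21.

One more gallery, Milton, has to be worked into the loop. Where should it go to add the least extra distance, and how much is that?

Insertion cost between consecutive stops i–j is d(i,Milton) + d(Milton,j) − d(i,j):
  between Spruce and Willow: 5 + 36 − 39 = 2
  between Willow and Upland: 36 + 39 − 6 = 69
  between Upland and Knoll: 39 + 21 − 28 = 32
  between Knoll and Spruce: 21 + 5 − 16 = 10
Cheapest insertion is between Spruce and Willow, adding 2.
New total = 89 + 2 = 91.

Minimum extra distance: 2 miles, inserting Milton between Spruce and Willow.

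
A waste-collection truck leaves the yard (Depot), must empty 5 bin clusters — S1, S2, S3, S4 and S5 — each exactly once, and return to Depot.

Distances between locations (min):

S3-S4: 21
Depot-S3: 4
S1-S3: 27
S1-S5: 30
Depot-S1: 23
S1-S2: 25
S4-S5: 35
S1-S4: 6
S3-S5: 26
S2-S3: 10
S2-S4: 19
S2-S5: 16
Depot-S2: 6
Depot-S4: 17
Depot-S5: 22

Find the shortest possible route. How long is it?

With 5 stops there are 5!/2 = 60 distinct round trips (a route and its reverse cost the same).
Depot - S1 - S2 - S3 - S4 - S5 - Depot: 23+25+10+21+35+22 = 136
Depot - S1 - S2 - S3 - S5 - S4 - Depot: 23+25+10+26+35+17 = 136
Depot - S1 - S2 - S4 - S3 - S5 - Depot: 23+25+19+21+26+22 = 136
Depot - S1 - S2 - S4 - S5 - S3 - Depot: 23+25+19+35+26+4 = 132
Depot - S1 - S2 - S5 - S3 - S4 - Depot: 23+25+16+26+21+17 = 128
Depot - S1 - S2 - S5 - S4 - S3 - Depot: 23+25+16+35+21+4 = 124
Depot - S1 - S3 - S2 - S4 - S5 - Depot: 23+27+10+19+35+22 = 136
Depot - S1 - S3 - S2 - S5 - S4 - Depot: 23+27+10+16+35+17 = 128
Depot - S1 - S3 - S4 - S2 - S5 - Depot: 23+27+21+19+16+22 = 128
Depot - S1 - S3 - S4 - S5 - S2 - Depot: 23+27+21+35+16+6 = 128
Depot - S1 - S3 - S5 - S2 - S4 - Depot: 23+27+26+16+19+17 = 128
Depot - S1 - S3 - S5 - S4 - S2 - Depot: 23+27+26+35+19+6 = 136
Depot - S1 - S4 - S2 - S3 - S5 - Depot: 23+6+19+10+26+22 = 106
Depot - S1 - S4 - S2 - S5 - S3 - Depot: 23+6+19+16+26+4 = 94
… (46 more)
Depot - S2 - S5 - S1 - S4 - S3 - Depot: 6+16+30+6+21+4 = 83  ← best
The minimum is 83.
One optimal route: Depot → S2 → S5 → S1 → S4 → S3 → Depot (or its reverse).

Shortest round trip = 83 min.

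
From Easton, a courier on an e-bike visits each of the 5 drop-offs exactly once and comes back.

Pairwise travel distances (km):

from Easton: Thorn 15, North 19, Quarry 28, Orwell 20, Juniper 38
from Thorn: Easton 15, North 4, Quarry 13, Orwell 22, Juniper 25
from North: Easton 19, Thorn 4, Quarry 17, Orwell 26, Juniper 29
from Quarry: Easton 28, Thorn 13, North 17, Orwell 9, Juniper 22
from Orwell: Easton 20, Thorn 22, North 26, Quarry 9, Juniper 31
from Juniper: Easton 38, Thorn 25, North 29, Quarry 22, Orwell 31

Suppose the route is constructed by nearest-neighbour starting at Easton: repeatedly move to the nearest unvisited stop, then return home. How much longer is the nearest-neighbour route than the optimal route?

The nearest-neighbour route is 15 km longer than optimal.

Easton: Thorn=15, North=19, Orwell=20, Quarry=28, Juniper=38 ⇒ Thorn
Thorn: North=4, Quarry=13, Orwell=22, Juniper=25 ⇒ North
North: Quarry=17, Orwell=26, Juniper=29 ⇒ Quarry
Quarry: Orwell=9, Juniper=22 ⇒ Orwell
Orwell: Juniper=31 ⇒ Juniper
NN route Easton → Thorn → North → Quarry → Orwell → Juniper → Easton costs 114.
Optimal: Easton → Thorn → North → Juniper → Quarry → Orwell → Easton costs 99 (by enumerating all 60 distinct tours).
Excess = 114 − 99 = 15.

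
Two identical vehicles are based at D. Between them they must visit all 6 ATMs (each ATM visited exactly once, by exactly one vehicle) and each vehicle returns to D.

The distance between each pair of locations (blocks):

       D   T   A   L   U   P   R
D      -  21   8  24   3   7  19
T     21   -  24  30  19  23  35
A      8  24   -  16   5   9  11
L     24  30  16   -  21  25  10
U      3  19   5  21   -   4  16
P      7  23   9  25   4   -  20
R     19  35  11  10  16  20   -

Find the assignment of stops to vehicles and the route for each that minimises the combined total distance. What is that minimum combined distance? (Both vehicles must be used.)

Check every non-empty split of the stops between the two vehicles; for each half take its own optimal tour:
  {T} + {A, L, U, P, R}: 42 + 61 = 103
  {A} + {T, L, U, P, R}: 16 + 88 = 104
  {T, A} + {L, U, P, R}: 53 + 61 = 114
  {L} + {T, A, U, P, R}: 48 + 83 = 131
  {T, L} + {A, U, P, R}: 75 + 46 = 121
  {A, L} + {T, U, P, R}: 48 + 83 = 131
  … (31 splits in total)
  {U} + {T, A, L, P, R}: 6 + 88 = 94  ← best
Best: vehicle 1 D → U → D = 6; vehicle 2 D → T → L → R → A → P → D = 88; combined 94.

94 blocks — the smallest possible combined total.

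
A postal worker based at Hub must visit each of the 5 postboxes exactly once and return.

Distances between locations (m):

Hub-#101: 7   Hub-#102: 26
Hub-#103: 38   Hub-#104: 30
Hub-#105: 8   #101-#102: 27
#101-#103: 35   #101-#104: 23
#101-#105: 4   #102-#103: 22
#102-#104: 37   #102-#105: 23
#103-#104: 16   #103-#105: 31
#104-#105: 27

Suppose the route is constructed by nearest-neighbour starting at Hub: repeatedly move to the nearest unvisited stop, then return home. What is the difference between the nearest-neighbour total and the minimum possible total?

3 m longer than the optimal tour.

Hub: #101=7, #105=8, #102=26, #104=30, #103=38 ⇒ #101
#101: #105=4, #104=23, #102=27, #103=35 ⇒ #105
#105: #102=23, #104=27, #103=31 ⇒ #102
#102: #103=22, #104=37 ⇒ #103
#103: #104=16 ⇒ #104
NN route Hub → #101 → #105 → #102 → #103 → #104 → Hub costs 102.
Optimal: Hub → #101 → #104 → #103 → #102 → #105 → Hub costs 99 (by enumerating all 60 distinct tours).
Excess = 102 − 99 = 3.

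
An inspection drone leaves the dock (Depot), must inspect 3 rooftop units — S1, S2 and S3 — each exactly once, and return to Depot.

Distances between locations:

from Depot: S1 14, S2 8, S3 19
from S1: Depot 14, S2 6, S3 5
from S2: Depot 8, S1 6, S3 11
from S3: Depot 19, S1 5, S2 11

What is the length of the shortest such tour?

38 — the shortest possible round trip.

With 3 stops there are 3!/2 = 3 distinct round trips (a route and its reverse cost the same).
Depot → S1 → S2 → S3 → Depot: 14+6+11+19 = 50
Depot → S1 → S3 → S2 → Depot: 14+5+11+8 = 38
Depot → S2 → S1 → S3 → Depot: 8+6+5+19 = 38
The minimum is 38.
One optimal route: Depot → S1 → S3 → S2 → Depot (or its reverse).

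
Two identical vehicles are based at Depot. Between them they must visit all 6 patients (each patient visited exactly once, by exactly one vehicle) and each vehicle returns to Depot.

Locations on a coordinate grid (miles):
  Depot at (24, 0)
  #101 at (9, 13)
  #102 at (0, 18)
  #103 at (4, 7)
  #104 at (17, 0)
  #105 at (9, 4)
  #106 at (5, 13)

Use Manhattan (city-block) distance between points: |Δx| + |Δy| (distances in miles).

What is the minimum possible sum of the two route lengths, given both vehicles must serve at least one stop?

There are 2^5 − 1 = 31 ways to divide the 6 stops into two non-empty groups. For each, the best each vehicle can do is its own shortest tour through its group:
  {#101} + {#102, #103, #104, #105, #106}: 56 + 84 = 140
  {#102} + {#101, #103, #104, #105, #106}: 84 + 66 = 150
  {#101, #102} + {#103, #104, #105, #106}: 84 + 66 = 150
  {#103} + {#101, #102, #104, #105, #106}: 54 + 84 = 138
  {#101, #103} + {#102, #104, #105, #106}: 66 + 84 = 150
  {#102, #103} + {#101, #104, #105, #106}: 84 + 64 = 148
  … (31 splits in total)
  {#104} + {#101, #102, #103, #105, #106}: 14 + 84 = 98  ← best
Best: vehicle 1 Depot → #104 → Depot = 14; vehicle 2 Depot → #101 → #106 → #102 → #103 → #105 → Depot = 84; combined 98.

Minimum combined distance: 98 miles.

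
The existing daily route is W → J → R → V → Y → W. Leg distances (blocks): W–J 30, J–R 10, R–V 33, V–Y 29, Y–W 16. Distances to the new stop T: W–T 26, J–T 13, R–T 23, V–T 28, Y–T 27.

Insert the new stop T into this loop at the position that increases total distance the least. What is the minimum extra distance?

Adding 9 blocks by placing T on the W–J leg.

Insertion cost between consecutive stops i–j is d(i,T) + d(T,j) − d(i,j):
  between W and J: 26 + 13 − 30 = 9
  between J and R: 13 + 23 − 10 = 26
  between R and V: 23 + 28 − 33 = 18
  between V and Y: 28 + 27 − 29 = 26
  between Y and W: 27 + 26 − 16 = 37
Cheapest insertion is between W and J, adding 9.
New total = 118 + 9 = 127.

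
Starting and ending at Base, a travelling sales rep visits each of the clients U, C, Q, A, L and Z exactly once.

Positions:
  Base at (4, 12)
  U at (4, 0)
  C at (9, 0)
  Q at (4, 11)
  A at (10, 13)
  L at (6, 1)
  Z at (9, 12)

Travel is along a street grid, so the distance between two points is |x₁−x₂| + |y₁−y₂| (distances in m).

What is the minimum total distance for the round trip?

Minimum total distance: 40 m.

Base - U - C - Q - A - L - Z - Base: 12+5+16+8+16+14+5 = 76
Base - U - C - Q - A - Z - L - Base: 12+5+16+8+2+14+13 = 70
Base - U - C - Q - L - A - Z - Base: 12+5+16+12+16+2+5 = 68
Base - U - C - Q - L - Z - A - Base: 12+5+16+12+14+2+7 = 68
Base - U - C - Q - Z - A - L - Base: 12+5+16+6+2+16+13 = 70
Base - U - C - Q - Z - L - A - Base: 12+5+16+6+14+16+7 = 76
Base - U - C - A - Q - L - Z - Base: 12+5+14+8+12+14+5 = 70
Base - U - C - A - Q - Z - L - Base: 12+5+14+8+6+14+13 = 72
… (352 more)
Base - Q - U - L - C - A - Z - Base: 1+11+3+4+14+2+5 = 40  ← best
The minimum is 40.
One optimal route: Base → Q → U → L → C → A → Z → Base (or its reverse).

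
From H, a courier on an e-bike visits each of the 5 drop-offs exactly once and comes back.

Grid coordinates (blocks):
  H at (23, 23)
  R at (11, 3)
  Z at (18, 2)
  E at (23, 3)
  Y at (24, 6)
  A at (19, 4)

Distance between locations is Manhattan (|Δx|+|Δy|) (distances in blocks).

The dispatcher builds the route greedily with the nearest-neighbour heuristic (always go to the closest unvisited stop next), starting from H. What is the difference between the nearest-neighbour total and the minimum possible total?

Excess over optimum: 2 blocks.

From H: Y=18, E=20, A=23, Z=26, R=32 → choose Y (18).
From Y: E=4, A=7, Z=10, R=16 → choose E (4).
From E: A=5, Z=6, R=12 → choose A (5).
From A: Z=3, R=9 → choose Z (3).
From Z: R=8 → choose R (8).
NN route H → Y → E → A → Z → R → H costs 70.
Optimal: H → E → R → Z → A → Y → H costs 68 (by enumerating all 60 distinct tours).
Excess = 70 − 68 = 2.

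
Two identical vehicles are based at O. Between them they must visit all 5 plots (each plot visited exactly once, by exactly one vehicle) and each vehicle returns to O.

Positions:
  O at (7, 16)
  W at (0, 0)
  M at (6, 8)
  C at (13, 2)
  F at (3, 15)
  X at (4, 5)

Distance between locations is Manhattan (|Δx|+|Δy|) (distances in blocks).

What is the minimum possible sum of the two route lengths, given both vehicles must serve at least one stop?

Check every non-empty split of the stops between the two vehicles; for each half take its own optimal tour:
  {W} + {M, C, F, X}: 46 + 50 = 96
  {M} + {W, C, F, X}: 18 + 60 = 78
  {W, M} + {C, F, X}: 46 + 48 = 94
  {C} + {W, M, F, X}: 40 + 46 = 86
  {W, C} + {M, F, X}: 58 + 30 = 88
  {M, C} + {W, F, X}: 42 + 46 = 88
  … (15 splits in total)
  {F} + {W, M, C, X}: 10 + 58 = 68  ← best
Best: vehicle 1 O → F → O = 10; vehicle 2 O → M → X → W → C → O = 58; combined 68.

Minimum combined distance: 68 blocks.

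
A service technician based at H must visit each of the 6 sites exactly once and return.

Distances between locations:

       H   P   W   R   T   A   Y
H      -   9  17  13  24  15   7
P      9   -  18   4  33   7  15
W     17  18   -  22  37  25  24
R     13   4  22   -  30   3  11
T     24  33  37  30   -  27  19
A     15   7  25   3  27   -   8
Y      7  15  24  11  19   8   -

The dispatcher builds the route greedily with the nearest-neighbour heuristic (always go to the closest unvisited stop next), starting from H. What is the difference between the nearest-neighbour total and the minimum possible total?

8 longer than the optimal tour.

From H: Y=7, P=9, R=13, A=15, W=17, T=24 → choose Y (7).
From Y: A=8, R=11, P=15, T=19, W=24 → choose A (8).
From A: R=3, P=7, W=25, T=27 → choose R (3).
From R: P=4, W=22, T=30 → choose P (4).
From P: W=18, T=33 → choose W (18).
From W: T=37 → choose T (37).
NN route H → Y → A → R → P → W → T → H costs 101.
Optimal: H → W → P → R → A → Y → T → H costs 93 (by enumerating all 360 distinct tours).
Excess = 101 − 93 = 8.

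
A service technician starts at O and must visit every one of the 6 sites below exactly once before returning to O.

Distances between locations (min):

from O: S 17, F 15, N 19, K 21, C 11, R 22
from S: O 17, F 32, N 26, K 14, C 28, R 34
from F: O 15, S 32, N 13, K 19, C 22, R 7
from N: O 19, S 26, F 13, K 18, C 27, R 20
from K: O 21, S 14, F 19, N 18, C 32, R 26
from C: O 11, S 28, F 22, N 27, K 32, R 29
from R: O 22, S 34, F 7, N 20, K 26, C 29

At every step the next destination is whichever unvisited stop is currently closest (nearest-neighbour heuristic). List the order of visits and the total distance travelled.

From O: distances to unvisited — C=11, F=15, S=17, N=19, K=21, R=22. Nearest is C (11).
From C: distances to unvisited — F=22, N=27, S=28, R=29, K=32. Nearest is F (22).
From F: distances to unvisited — R=7, N=13, K=19, S=32. Nearest is R (7).
From R: distances to unvisited — N=20, K=26, S=34. Nearest is N (20).
From N: distances to unvisited — K=18, S=26. Nearest is K (18).
From K: distances to unvisited — S=14. Nearest is S (14).
Return S→O: 17.
Total = 11 + 22 + 7 + 20 + 18 + 14 + 17 = 109.

Nearest-neighbour total = 109 min; route O → C → F → R → N → K → S → O.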